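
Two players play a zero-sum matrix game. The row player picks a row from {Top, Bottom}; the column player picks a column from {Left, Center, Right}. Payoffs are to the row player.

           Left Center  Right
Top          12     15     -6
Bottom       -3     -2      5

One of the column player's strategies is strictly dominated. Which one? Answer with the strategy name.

Center

Left holds the row player's payoff strictly below Center in every row: 12 < 15, -3 < -2.
So Center is strictly dominated for the column player.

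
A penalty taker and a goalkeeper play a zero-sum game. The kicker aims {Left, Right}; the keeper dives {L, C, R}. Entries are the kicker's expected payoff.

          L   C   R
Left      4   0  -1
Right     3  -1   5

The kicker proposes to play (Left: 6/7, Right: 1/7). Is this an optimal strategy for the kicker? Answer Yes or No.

Against L this mix gives (6/7)·4 + (1/7)·3 = 27/7.
Against C this mix gives (6/7)·0 + (1/7)·(-1) = -1/7.
Against R this mix gives (6/7)·(-1) + (1/7)·5 = -1/7.
All of the keeper's active replies (C, R) yield -1/7, and no column does worse for the kicker. The mix makes the keeper indifferent and guarantees -1/7, so it is optimal.

Yes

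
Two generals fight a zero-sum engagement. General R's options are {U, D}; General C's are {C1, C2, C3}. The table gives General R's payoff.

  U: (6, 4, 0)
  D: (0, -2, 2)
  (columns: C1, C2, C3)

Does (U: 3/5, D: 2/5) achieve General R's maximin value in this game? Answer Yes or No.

No

Against C1 this mix gives (3/5)·6 + (2/5)·0 = 18/5.
Against C2 this mix gives (3/5)·4 + (2/5)·(-2) = 8/5.
Against C3 this mix gives (3/5)·0 + (2/5)·2 = 4/5.
General C will play C3, holding General R to 4/5. Shifting weight toward the row that does better against C3 would raise this floor (the equalizing mix achieves 1 against both C3 and C2), so the proposed strategy is not optimal.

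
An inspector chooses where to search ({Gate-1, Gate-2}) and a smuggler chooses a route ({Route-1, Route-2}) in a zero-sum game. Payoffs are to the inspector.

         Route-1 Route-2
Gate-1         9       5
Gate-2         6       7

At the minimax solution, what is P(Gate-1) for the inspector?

Row minima: Gate-1 → 5, Gate-2 → 6; maximin = 6.
Column maxima: Route-1 → 9, Route-2 → 7; minimax = 7.
6 ≠ 7, so there is no saddle point; optimal play is mixed.
Let the inspector play Gate-1 with probability p. Expected payoff against Route-1: 9p + 6(1−p) = 3p + 6; against Route-2: 5p + 7(1−p) = −2p + 7.
Setting these equal: 3p + 6 = −2p + 7 ⇒ 5p = 1 ⇒ p = 1/5, and the value is (3)·(1/5) + 6 = 33/5.
For the smuggler: with q = P(Route-1), equating Gate-1's and Gate-2's payoffs gives 4q + 5 = −q + 7 ⇒ q = 2/5.

1/5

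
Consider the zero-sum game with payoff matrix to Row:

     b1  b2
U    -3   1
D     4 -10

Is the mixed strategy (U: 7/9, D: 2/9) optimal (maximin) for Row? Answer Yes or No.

Yes

Against b1 this mix gives (7/9)·(-3) + (2/9)·4 = -13/9.
Against b2 this mix gives (7/9)·1 + (2/9)·(-10) = -13/9.
All of Column's active replies (b1, b2) yield -13/9, and no column does worse for Row. The mix makes Column indifferent and guarantees -13/9, so it is optimal.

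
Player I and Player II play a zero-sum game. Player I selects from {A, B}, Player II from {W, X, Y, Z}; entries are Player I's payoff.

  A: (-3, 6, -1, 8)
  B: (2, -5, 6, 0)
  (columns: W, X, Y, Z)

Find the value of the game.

Row minima: A → -3, B → -5; maximin = -3.
Column maxima: W → 2, X → 6, Y → 6, Z → 8; minimax = 2.
-3 ≠ 2, so there is no saddle point; optimal play is mixed.
Y is strictly dominated by W (it gives Player I strictly more in every row), so Player II never plays it.
Z is strictly dominated by X (it gives Player I strictly more in every row), so Player II never plays it.
On the remaining 2×2 (A, B vs W, X):
Let Player I play A with probability p. Expected payoff against W: (-3)p + 2(1−p) = −5p + 2; against X: 6p + (-5)(1−p) = 11p − 5.
Setting these equal: −5p + 2 = 11p − 5 ⇒ −16p = -7 ⇒ p = 7/16, and the value is (-5)·(7/16) + 2 = -3/16.
For Player II: with q = P(W), equating A's and B's payoffs gives −9q + 6 = 7q − 5 ⇒ q = 11/16.

-3/16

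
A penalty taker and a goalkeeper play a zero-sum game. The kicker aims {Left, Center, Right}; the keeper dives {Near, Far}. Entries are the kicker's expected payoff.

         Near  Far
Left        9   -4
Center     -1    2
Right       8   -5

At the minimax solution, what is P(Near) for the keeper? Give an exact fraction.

3/8

Row minima: Left → -4, Center → -1, Right → -5; maximin = -1.
Column maxima: Near → 9, Far → 2; minimax = 2.
-1 ≠ 2, so there is no saddle point; optimal play is mixed.
Right is strictly dominated by Left, so the kicker never plays it.
On the remaining 2×2 (Left, Center vs Near, Far):
Let the kicker play Left with probability p. Expected payoff against Near: 9p + (-1)(1−p) = 10p − 1; against Far: (-4)p + 2(1−p) = −6p + 2.
Setting these equal: 10p − 1 = −6p + 2 ⇒ 16p = 3 ⇒ p = 3/16, and the value is (10)·(3/16) − 1 = 7/8.
For the keeper: with q = P(Near), equating Left's and Center's payoffs gives 13q − 4 = −3q + 2 ⇒ q = 3/8.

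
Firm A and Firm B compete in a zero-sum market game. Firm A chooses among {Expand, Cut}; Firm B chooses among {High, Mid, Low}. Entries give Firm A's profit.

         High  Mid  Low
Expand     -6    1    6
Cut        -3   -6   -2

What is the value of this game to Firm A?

Row minima: Expand → -6, Cut → -6; maximin = -6.
Column maxima: High → -3, Mid → 1, Low → 6; minimax = -3.
-6 ≠ -3, so there is no saddle point; optimal play is mixed.
Low is strictly dominated by High (it gives Firm A strictly more in every row), so Firm B never plays it.
On the remaining 2×2 (Expand, Cut vs High, Mid):
Let Firm A play Expand with probability p. Expected payoff against High: (-6)p + (-3)(1−p) = −3p − 3; against Mid: 1p + (-6)(1−p) = 7p − 6.
Setting these equal: −3p − 3 = 7p − 6 ⇒ −10p = -3 ⇒ p = 3/10, and the value is (-3)·(3/10) − 3 = -39/10.
For Firm B: with q = P(High), equating Expand's and Cut's payoffs gives −7q + 1 = 3q − 6 ⇒ q = 7/10.

-39/10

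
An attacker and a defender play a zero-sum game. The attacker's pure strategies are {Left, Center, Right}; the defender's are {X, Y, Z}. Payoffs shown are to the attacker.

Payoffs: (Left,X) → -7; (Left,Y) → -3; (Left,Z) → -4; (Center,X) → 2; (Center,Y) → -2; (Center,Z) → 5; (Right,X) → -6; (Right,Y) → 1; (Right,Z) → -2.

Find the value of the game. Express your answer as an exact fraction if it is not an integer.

Row minima: Left → -7, Center → -2, Right → -6; maximin = -2.
Column maxima: X → 2, Y → 1, Z → 5; minimax = 1.
-2 ≠ 1, so there is no saddle point; optimal play is mixed.
Left is strictly dominated by Center, so the attacker never plays it.
Z is strictly dominated by X (it gives the attacker strictly more in every row), so the defender never plays it.
On the remaining 2×2 (Center, Right vs X, Y):
Let the attacker play Center with probability p. Expected payoff against X: 2p + (-6)(1−p) = 8p − 6; against Y: (-2)p + 1(1−p) = −3p + 1.
Setting these equal: 8p − 6 = −3p + 1 ⇒ 11p = 7 ⇒ p = 7/11, and the value is (8)·(7/11) − 6 = -10/11.
For the defender: with q = P(X), equating Center's and Right's payoffs gives 4q − 2 = −7q + 1 ⇒ q = 3/11.

-10/11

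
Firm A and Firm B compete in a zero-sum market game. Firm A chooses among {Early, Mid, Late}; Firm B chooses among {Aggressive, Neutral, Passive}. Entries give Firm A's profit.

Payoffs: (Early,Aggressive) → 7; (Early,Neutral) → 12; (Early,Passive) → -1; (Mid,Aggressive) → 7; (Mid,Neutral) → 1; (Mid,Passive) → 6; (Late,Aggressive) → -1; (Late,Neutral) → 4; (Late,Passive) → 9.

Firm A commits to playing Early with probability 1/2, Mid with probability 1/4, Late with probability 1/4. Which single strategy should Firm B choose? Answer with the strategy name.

If Firm B plays Aggressive, Firm A's expected payoff is (1/2)·7 + (1/4)·7 + (1/4)·(-1) = 5.
If Firm B plays Neutral, Firm A's expected payoff is (1/2)·12 + (1/4)·1 + (1/4)·4 = 29/4.
If Firm B plays Passive, Firm A's expected payoff is (1/2)·(-1) + (1/4)·6 + (1/4)·9 = 13/4.
Firm B minimizes Firm A's payoff; the smallest is 13/4, so the best response is Passive.

Passive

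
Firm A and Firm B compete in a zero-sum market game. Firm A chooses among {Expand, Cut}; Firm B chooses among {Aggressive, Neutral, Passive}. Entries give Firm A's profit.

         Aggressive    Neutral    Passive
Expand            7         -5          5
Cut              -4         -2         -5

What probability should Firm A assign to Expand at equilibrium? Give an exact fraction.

Row minima: Expand → -5, Cut → -5; maximin = -5.
Column maxima: Aggressive → 7, Neutral → -2, Passive → 5; minimax = -2.
-5 ≠ -2, so there is no saddle point; optimal play is mixed.
Aggressive is strictly dominated by Passive (it gives Firm A strictly more in every row), so Firm B never plays it.
On the remaining 2×2 (Expand, Cut vs Neutral, Passive):
Let Firm A play Expand with probability p. Expected payoff against Neutral: (-5)p + (-2)(1−p) = −3p − 2; against Passive: 5p + (-5)(1−p) = 10p − 5.
Setting these equal: −3p − 2 = 10p − 5 ⇒ −13p = -3 ⇒ p = 3/13, and the value is (-3)·(3/13) − 2 = -35/13.
For Firm B: with q = P(Neutral), equating Expand's and Cut's payoffs gives −10q + 5 = 3q − 5 ⇒ q = 10/13.

3/13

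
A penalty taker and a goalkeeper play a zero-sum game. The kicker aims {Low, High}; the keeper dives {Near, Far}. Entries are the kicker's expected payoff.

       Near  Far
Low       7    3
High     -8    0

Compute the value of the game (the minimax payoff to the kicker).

Row minima: Low → 3, High → -8; maximin = 3.
Column maxima: Near → 7, Far → 3; minimax = 3.
Since maximin = minimax = 3, there is a saddle point and the value is 3.

3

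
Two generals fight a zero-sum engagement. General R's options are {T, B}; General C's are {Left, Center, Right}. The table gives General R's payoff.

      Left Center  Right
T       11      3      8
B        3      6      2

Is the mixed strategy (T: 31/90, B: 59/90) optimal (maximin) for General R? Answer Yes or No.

No

Against Left this mix gives (31/90)·11 + (59/90)·3 = 259/45.
Against Center this mix gives (31/90)·3 + (59/90)·6 = 149/30.
Against Right this mix gives (31/90)·8 + (59/90)·2 = 61/15.
General C will play Right, holding General R to 61/15. Shifting weight toward the row that does better against Right would raise this floor (the equalizing mix achieves 14/3 against both Right and Center), so the proposed strategy is not optimal.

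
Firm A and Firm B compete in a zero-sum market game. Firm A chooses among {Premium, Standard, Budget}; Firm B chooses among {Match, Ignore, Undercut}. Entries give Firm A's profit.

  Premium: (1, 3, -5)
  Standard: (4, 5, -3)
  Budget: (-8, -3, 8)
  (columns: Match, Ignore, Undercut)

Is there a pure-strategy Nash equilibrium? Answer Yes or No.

Row minima: Premium → -5, Standard → -3, Budget → -8; maximin = -3.
Column maxima: Match → 4, Ignore → 5, Undercut → 8; minimax = 4.
-3 ≠ 4, so no pure-strategy equilibrium exists.

No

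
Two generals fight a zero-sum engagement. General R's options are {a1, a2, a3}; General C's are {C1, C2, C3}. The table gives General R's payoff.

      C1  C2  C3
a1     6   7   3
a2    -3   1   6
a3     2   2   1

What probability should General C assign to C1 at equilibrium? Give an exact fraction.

Row minima: a1 → 3, a2 → -3, a3 → 1; maximin = 3.
Column maxima: C1 → 6, C2 → 7, C3 → 6; minimax = 6.
3 ≠ 6, so there is no saddle point; optimal play is mixed.
a3 is strictly dominated by a1, so General R never plays it.
With a3 eliminated, C2 is strictly dominated by C1 (it gives General R strictly more in every remaining row), so General C never plays it.
On the remaining 2×2 (a1, a2 vs C1, C3):
Let General R play a1 with probability p. Expected payoff against C1: 6p + (-3)(1−p) = 9p − 3; against C3: 3p + 6(1−p) = −3p + 6.
Setting these equal: 9p − 3 = −3p + 6 ⇒ 12p = 9 ⇒ p = 3/4, and the value is (9)·(3/4) − 3 = 15/4.
For General C: with q = P(C1), equating a1's and a2's payoffs gives 3q + 3 = −9q + 6 ⇒ q = 1/4.

1/4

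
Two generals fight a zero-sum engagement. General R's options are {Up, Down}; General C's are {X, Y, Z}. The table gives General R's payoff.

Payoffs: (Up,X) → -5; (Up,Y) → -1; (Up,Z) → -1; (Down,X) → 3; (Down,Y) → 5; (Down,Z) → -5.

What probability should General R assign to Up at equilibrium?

2/3

Row minima: Up → -5, Down → -5; maximin = -5.
Column maxima: X → 3, Y → 5, Z → -1; minimax = -1.
-5 ≠ -1, so there is no saddle point; optimal play is mixed.
Y is strictly dominated by X (it gives General R strictly more in every row), so General C never plays it.
On the remaining 2×2 (Up, Down vs X, Z):
Let General R play Up with probability p. Expected payoff against X: (-5)p + 3(1−p) = −8p + 3; against Z: (-1)p + (-5)(1−p) = 4p − 5.
Setting these equal: −8p + 3 = 4p − 5 ⇒ −12p = -8 ⇒ p = 2/3, and the value is (-8)·(2/3) + 3 = -7/3.
For General C: with q = P(X), equating Up's and Down's payoffs gives −4q − 1 = 8q − 5 ⇒ q = 1/3.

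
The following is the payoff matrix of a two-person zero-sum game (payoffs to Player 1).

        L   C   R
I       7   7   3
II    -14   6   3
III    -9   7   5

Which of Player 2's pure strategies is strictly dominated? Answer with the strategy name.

C

R holds Player 1's payoff strictly below C in every row: 3 < 7, 3 < 6, 5 < 7.
So C is strictly dominated for Player 2.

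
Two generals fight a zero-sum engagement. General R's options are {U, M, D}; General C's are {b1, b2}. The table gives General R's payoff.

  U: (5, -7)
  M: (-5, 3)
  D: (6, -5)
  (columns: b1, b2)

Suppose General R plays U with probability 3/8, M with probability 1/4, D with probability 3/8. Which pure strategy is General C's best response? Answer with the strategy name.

b2

If General C plays b1, General R's expected payoff is (3/8)·5 + (1/4)·(-5) + (3/8)·6 = 23/8.
If General C plays b2, General R's expected payoff is (3/8)·(-7) + (1/4)·3 + (3/8)·(-5) = -15/4.
General C minimizes General R's payoff; the smallest is -15/4, so the best response is b2.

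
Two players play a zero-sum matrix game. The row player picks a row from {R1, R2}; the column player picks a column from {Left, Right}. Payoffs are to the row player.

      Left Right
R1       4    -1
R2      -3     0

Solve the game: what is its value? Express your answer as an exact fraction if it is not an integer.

-3/8

Row minima: R1 → -1, R2 → -3; maximin = -1.
Column maxima: Left → 4, Right → 0; minimax = 0.
-1 ≠ 0, so there is no saddle point; optimal play is mixed.
Let the row player play R1 with probability p. Expected payoff against Left: 4p + (-3)(1−p) = 7p − 3; against Right: (-1)p + 0(1−p) = −p.
Setting these equal: 7p − 3 = −p ⇒ 8p = 3 ⇒ p = 3/8, and the value is (7)·(3/8) − 3 = -3/8.
For the column player: with q = P(Left), equating R1's and R2's payoffs gives 5q − 1 = −3q ⇒ q = 1/8.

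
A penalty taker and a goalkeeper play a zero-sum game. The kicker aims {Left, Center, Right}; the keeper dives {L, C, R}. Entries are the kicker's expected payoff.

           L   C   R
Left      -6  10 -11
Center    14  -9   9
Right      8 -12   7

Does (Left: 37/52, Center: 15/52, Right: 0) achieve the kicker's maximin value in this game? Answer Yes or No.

Against L this mix gives (37/52)·(-6) + (15/52)·14 = -3/13.
Against C this mix gives (37/52)·10 + (15/52)·(-9) = 235/52.
Against R this mix gives (37/52)·(-11) + (15/52)·9 = -68/13.
The keeper will play R, holding the kicker to -68/13. Shifting weight toward the row that does better against R would raise this floor (the equalizing mix achieves -3/13 against both R and C), so the proposed strategy is not optimal.

No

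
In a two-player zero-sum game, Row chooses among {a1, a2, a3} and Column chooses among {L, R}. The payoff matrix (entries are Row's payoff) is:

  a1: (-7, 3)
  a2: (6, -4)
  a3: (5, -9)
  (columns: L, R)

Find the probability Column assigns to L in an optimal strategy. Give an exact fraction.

7/20

Row minima: a1 → -7, a2 → -4, a3 → -9; maximin = -4.
Column maxima: L → 6, R → 3; minimax = 3.
-4 ≠ 3, so there is no saddle point; optimal play is mixed.
a3 is strictly dominated by a2, so Row never plays it.
On the remaining 2×2 (a1, a2 vs L, R):
Let Row play a1 with probability p. Expected payoff against L: (-7)p + 6(1−p) = −13p + 6; against R: 3p + (-4)(1−p) = 7p − 4.
Setting these equal: −13p + 6 = 7p − 4 ⇒ −20p = -10 ⇒ p = 1/2, and the value is (-13)·(1/2) + 6 = -1/2.
For Column: with q = P(L), equating a1's and a2's payoffs gives −10q + 3 = 10q − 4 ⇒ q = 7/20.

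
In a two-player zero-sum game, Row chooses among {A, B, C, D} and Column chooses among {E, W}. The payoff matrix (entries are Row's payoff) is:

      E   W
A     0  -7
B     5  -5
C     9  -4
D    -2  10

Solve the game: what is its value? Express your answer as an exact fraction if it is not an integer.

Row minima: A → -7, B → -5, C → -4, D → -2; maximin = -2.
Column maxima: E → 9, W → 10; minimax = 9.
-2 ≠ 9, so there is no saddle point; optimal play is mixed.
A is strictly dominated by B, so Row never plays it.
B is strictly dominated by C, so Row never plays it.
On the remaining 2×2 (C, D vs E, W):
Let Row play C with probability p. Expected payoff against E: 9p + (-2)(1−p) = 11p − 2; against W: (-4)p + 10(1−p) = −14p + 10.
Setting these equal: 11p − 2 = −14p + 10 ⇒ 25p = 12 ⇒ p = 12/25, and the value is (11)·(12/25) − 2 = 82/25.
For Column: with q = P(E), equating C's and D's payoffs gives 13q − 4 = −12q + 10 ⇒ q = 14/25.

82/25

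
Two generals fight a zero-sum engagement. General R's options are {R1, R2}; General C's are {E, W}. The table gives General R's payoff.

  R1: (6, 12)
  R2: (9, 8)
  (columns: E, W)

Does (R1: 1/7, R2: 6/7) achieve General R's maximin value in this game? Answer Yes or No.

Against E this mix gives (1/7)·6 + (6/7)·9 = 60/7.
Against W this mix gives (1/7)·12 + (6/7)·8 = 60/7.
All of General C's active replies (E, W) yield 60/7, and no column does worse for General R. The mix makes General C indifferent and guarantees 60/7, so it is optimal.

Yes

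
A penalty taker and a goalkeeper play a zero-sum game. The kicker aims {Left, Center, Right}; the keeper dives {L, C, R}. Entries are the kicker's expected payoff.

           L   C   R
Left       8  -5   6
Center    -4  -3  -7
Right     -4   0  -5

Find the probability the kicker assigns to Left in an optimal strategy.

5/16

Row minima: Left → -5, Center → -7, Right → -5; maximin = -5.
Column maxima: L → 8, C → 0, R → 6; minimax = 0.
-5 ≠ 0, so there is no saddle point; optimal play is mixed.
L is strictly dominated by R (it gives the kicker strictly more in every row), so the keeper never plays it.
With L eliminated, Center is strictly dominated by Right (Right gives the kicker strictly more in every remaining column), so the kicker never plays it.
On the remaining 2×2 (Left, Right vs C, R):
Let the kicker play Left with probability p. Expected payoff against C: (-5)p + 0(1−p) = −5p; against R: 6p + (-5)(1−p) = 11p − 5.
Setting these equal: −5p = 11p − 5 ⇒ −16p = -5 ⇒ p = 5/16, and the value is (-5)·(5/16) = -25/16.
For the keeper: with q = P(C), equating Left's and Right's payoffs gives −11q + 6 = 5q − 5 ⇒ q = 11/16.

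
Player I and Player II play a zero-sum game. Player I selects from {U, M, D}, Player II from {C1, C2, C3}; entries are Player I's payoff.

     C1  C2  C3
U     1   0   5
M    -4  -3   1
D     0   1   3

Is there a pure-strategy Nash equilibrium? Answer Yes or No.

Row minima: U → 0, M → -4, D → 0; maximin = 0.
Column maxima: C1 → 1, C2 → 1, C3 → 5; minimax = 1.
0 ≠ 1, so no pure-strategy equilibrium exists.

No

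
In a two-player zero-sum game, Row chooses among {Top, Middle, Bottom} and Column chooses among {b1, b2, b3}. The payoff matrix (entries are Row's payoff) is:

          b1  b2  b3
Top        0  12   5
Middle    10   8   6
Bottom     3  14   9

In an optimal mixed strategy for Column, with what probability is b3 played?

Row minima: Top → 0, Middle → 6, Bottom → 3; maximin = 6.
Column maxima: b1 → 10, b2 → 14, b3 → 9; minimax = 9.
6 ≠ 9, so there is no saddle point; optimal play is mixed.
Top is strictly dominated by Bottom, so Row never plays it.
b2 is strictly dominated by b3 (it gives Row strictly more in every row), so Column never plays it.
On the remaining 2×2 (Middle, Bottom vs b1, b3):
Let Row play Middle with probability p. Expected payoff against b1: 10p + 3(1−p) = 7p + 3; against b3: 6p + 9(1−p) = −3p + 9.
Setting these equal: 7p + 3 = −3p + 9 ⇒ 10p = 6 ⇒ p = 3/5, and the value is (7)·(3/5) + 3 = 36/5.
For Column: with q = P(b1), equating Middle's and Bottom's payoffs gives 4q + 6 = −6q + 9 ⇒ q = 3/10.

7/10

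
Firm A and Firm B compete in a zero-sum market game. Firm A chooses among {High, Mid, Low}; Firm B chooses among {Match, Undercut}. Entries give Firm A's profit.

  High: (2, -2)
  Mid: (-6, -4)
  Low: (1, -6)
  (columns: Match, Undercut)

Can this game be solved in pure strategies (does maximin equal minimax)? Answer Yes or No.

Row minima: High → -2, Mid → -6, Low → -6; maximin = -2.
Column maxima: Match → 2, Undercut → -2; minimax = -2.
maximin = minimax = -2, so a saddle point exists.

Yes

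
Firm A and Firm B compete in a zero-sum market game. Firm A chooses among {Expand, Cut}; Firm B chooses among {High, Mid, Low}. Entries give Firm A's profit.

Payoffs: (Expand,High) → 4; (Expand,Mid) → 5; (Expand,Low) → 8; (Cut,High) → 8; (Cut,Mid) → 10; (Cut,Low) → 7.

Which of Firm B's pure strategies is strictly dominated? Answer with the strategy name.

High holds Firm A's payoff strictly below Mid in every row: 4 < 5, 8 < 10.
So Mid is strictly dominated for Firm B.

Mid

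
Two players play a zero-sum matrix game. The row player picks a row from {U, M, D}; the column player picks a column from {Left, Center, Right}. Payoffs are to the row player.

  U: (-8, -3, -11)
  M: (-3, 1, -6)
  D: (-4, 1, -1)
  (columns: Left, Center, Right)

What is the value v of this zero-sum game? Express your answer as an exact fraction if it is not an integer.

-7/2

Row minima: U → -11, M → -6, D → -4; maximin = -4.
Column maxima: Left → -3, Center → 1, Right → -1; minimax = -3.
-4 ≠ -3, so there is no saddle point; optimal play is mixed.
U is strictly dominated by M, so the row player never plays it.
Center is strictly dominated by Left (it gives the row player strictly more in every row), so the column player never plays it.
On the remaining 2×2 (M, D vs Left, Right):
Let the row player play M with probability p. Expected payoff against Left: (-3)p + (-4)(1−p) = p − 4; against Right: (-6)p + (-1)(1−p) = −5p − 1.
Setting these equal: p − 4 = −5p − 1 ⇒ 6p = 3 ⇒ p = 1/2, and the value is (1)·(1/2) − 4 = -7/2.
For the column player: with q = P(Left), equating M's and D's payoffs gives 3q − 6 = −3q − 1 ⇒ q = 5/6.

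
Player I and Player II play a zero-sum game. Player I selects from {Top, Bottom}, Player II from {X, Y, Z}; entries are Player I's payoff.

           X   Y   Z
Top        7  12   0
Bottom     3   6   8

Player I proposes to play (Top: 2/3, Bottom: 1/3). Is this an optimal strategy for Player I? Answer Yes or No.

No

Against X this mix gives (2/3)·7 + (1/3)·3 = 17/3.
Against Y this mix gives (2/3)·12 + (1/3)·6 = 10.
Against Z this mix gives (2/3)·0 + (1/3)·8 = 8/3.
Player II will play Z, holding Player I to 8/3. Shifting weight toward the row that does better against Z would raise this floor (the equalizing mix achieves 14/3 against both Z and X), so the proposed strategy is not optimal.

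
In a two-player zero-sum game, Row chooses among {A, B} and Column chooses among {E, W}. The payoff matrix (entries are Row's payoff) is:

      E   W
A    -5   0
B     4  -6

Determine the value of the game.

-2

Row minima: A → -5, B → -6; maximin = -5.
Column maxima: E → 4, W → 0; minimax = 0.
-5 ≠ 0, so there is no saddle point; optimal play is mixed.
Let Row play A with probability p. Expected payoff against E: (-5)p + 4(1−p) = −9p + 4; against W: 0p + (-6)(1−p) = 6p − 6.
Setting these equal: −9p + 4 = 6p − 6 ⇒ −15p = -10 ⇒ p = 2/3, and the value is (-9)·(2/3) + 4 = -2.
For Column: with q = P(E), equating A's and B's payoffs gives −5q = 10q − 6 ⇒ q = 2/5.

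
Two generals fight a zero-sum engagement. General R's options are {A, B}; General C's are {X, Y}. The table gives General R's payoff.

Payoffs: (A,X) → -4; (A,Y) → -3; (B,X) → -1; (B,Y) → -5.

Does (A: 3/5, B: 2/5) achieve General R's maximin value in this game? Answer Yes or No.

Against X this mix gives (3/5)·(-4) + (2/5)·(-1) = -14/5.
Against Y this mix gives (3/5)·(-3) + (2/5)·(-5) = -19/5.
General C will play Y, holding General R to -19/5. Shifting weight toward the row that does better against Y would raise this floor (the equalizing mix achieves -17/5 against both Y and X), so the proposed strategy is not optimal.

No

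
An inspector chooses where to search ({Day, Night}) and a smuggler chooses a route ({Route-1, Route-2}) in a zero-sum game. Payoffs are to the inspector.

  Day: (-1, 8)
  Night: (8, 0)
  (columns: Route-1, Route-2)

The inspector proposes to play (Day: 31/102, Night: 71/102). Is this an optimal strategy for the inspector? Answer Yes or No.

No

Against Route-1 this mix gives (31/102)·(-1) + (71/102)·8 = 179/34.
Against Route-2 this mix gives (31/102)·8 + (71/102)·0 = 124/51.
The smuggler will play Route-2, holding the inspector to 124/51. Shifting weight toward the row that does better against Route-2 would raise this floor (the equalizing mix achieves 64/17 against both Route-2 and Route-1), so the proposed strategy is not optimal.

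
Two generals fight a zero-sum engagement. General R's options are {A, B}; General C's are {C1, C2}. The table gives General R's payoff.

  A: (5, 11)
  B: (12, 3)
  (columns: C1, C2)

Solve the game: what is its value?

Row minima: A → 5, B → 3; maximin = 5.
Column maxima: C1 → 12, C2 → 11; minimax = 11.
5 ≠ 11, so there is no saddle point; optimal play is mixed.
Let General R play A with probability p. Expected payoff against C1: 5p + 12(1−p) = −7p + 12; against C2: 11p + 3(1−p) = 8p + 3.
Setting these equal: −7p + 12 = 8p + 3 ⇒ −15p = -9 ⇒ p = 3/5, and the value is (-7)·(3/5) + 12 = 39/5.
For General C: with q = P(C1), equating A's and B's payoffs gives −6q + 11 = 9q + 3 ⇒ q = 8/15.

39/5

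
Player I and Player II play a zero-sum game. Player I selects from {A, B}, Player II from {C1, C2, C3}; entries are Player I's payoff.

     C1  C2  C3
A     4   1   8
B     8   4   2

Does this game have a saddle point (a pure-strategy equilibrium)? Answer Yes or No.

No

Row minima: A → 1, B → 2; maximin = 2.
Column maxima: C1 → 8, C2 → 4, C3 → 8; minimax = 4.
2 ≠ 4, so no pure-strategy equilibrium exists.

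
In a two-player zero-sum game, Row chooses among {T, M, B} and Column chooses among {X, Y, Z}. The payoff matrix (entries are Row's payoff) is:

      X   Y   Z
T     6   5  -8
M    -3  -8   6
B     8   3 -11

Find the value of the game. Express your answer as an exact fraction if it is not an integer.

Row minima: T → -8, M → -8, B → -11; maximin = -8.
Column maxima: X → 8, Y → 5, Z → 6; minimax = 5.
-8 ≠ 5, so there is no saddle point; optimal play is mixed.
X is strictly dominated by Y (it gives Row strictly more in every row), so Column never plays it.
With X eliminated, B is strictly dominated by T (T gives Row strictly more in every remaining column), so Row never plays it.
On the remaining 2×2 (T, M vs Y, Z):
Let Row play T with probability p. Expected payoff against Y: 5p + (-8)(1−p) = 13p − 8; against Z: (-8)p + 6(1−p) = −14p + 6.
Setting these equal: 13p − 8 = −14p + 6 ⇒ 27p = 14 ⇒ p = 14/27, and the value is (13)·(14/27) − 8 = -34/27.
For Column: with q = P(Y), equating T's and M's payoffs gives 13q − 8 = −14q + 6 ⇒ q = 14/27.

-34/27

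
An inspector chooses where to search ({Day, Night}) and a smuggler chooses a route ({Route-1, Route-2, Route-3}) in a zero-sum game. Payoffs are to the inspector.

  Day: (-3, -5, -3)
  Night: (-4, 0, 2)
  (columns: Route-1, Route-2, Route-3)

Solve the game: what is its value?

-10/3

Row minima: Day → -5, Night → -4; maximin = -4.
Column maxima: Route-1 → -3, Route-2 → 0, Route-3 → 2; minimax = -3.
-4 ≠ -3, so there is no saddle point; optimal play is mixed.
Route-3 is strictly dominated by Route-2 (it gives the inspector strictly more in every row), so the smuggler never plays it.
On the remaining 2×2 (Day, Night vs Route-1, Route-2):
Let the inspector play Day with probability p. Expected payoff against Route-1: (-3)p + (-4)(1−p) = p − 4; against Route-2: (-5)p + 0(1−p) = −5p.
Setting these equal: p − 4 = −5p ⇒ 6p = 4 ⇒ p = 2/3, and the value is (1)·(2/3) − 4 = -10/3.
For the smuggler: with q = P(Route-1), equating Day's and Night's payoffs gives 2q − 5 = −4q ⇒ q = 5/6.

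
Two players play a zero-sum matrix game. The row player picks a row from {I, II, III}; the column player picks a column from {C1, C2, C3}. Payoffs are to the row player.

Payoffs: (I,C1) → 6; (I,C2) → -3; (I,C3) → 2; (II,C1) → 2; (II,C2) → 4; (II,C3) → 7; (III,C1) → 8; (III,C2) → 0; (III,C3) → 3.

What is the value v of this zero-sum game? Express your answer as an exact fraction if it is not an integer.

Row minima: I → -3, II → 2, III → 0; maximin = 2.
Column maxima: C1 → 8, C2 → 4, C3 → 7; minimax = 4.
2 ≠ 4, so there is no saddle point; optimal play is mixed.
I is strictly dominated by III, so the row player never plays it.
C3 is strictly dominated by C2 (it gives the row player strictly more in every row), so the column player never plays it.
On the remaining 2×2 (II, III vs C1, C2):
Let the row player play II with probability p. Expected payoff against C1: 2p + 8(1−p) = −6p + 8; against C2: 4p + 0(1−p) = 4p.
Setting these equal: −6p + 8 = 4p ⇒ −10p = -8 ⇒ p = 4/5, and the value is (-6)·(4/5) + 8 = 16/5.
For the column player: with q = P(C1), equating II's and III's payoffs gives −2q + 4 = 8q ⇒ q = 2/5.

16/5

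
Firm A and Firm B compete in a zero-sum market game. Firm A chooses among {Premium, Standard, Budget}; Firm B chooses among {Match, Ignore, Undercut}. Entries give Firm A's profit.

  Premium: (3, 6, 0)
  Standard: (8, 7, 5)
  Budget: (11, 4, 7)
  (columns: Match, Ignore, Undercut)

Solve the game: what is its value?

29/5

Row minima: Premium → 0, Standard → 5, Budget → 4; maximin = 5.
Column maxima: Match → 11, Ignore → 7, Undercut → 7; minimax = 7.
5 ≠ 7, so there is no saddle point; optimal play is mixed.
Premium is strictly dominated by Standard, so Firm A never plays it.
With Premium eliminated, Match is strictly dominated by Ignore (it gives Firm A strictly more in every remaining row), so Firm B never plays it.
On the remaining 2×2 (Standard, Budget vs Ignore, Undercut):
Let Firm A play Standard with probability p. Expected payoff against Ignore: 7p + 4(1−p) = 3p + 4; against Undercut: 5p + 7(1−p) = −2p + 7.
Setting these equal: 3p + 4 = −2p + 7 ⇒ 5p = 3 ⇒ p = 3/5, and the value is (3)·(3/5) + 4 = 29/5.
For Firm B: with q = P(Ignore), equating Standard's and Budget's payoffs gives 2q + 5 = −3q + 7 ⇒ q = 2/5.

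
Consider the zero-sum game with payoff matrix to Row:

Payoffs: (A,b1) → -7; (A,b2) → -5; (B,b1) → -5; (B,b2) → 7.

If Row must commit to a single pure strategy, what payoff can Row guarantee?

-5

Row minima: A → -7, B → -5.
The best of these is -5.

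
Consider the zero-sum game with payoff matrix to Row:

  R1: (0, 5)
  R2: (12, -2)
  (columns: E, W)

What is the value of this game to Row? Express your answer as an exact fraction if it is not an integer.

60/19

Row minima: R1 → 0, R2 → -2; maximin = 0.
Column maxima: E → 12, W → 5; minimax = 5.
0 ≠ 5, so there is no saddle point; optimal play is mixed.
Let Row play R1 with probability p. Expected payoff against E: 0p + 12(1−p) = −12p + 12; against W: 5p + (-2)(1−p) = 7p − 2.
Setting these equal: −12p + 12 = 7p − 2 ⇒ −19p = -14 ⇒ p = 14/19, and the value is (-12)·(14/19) + 12 = 60/19.
For Column: with q = P(E), equating R1's and R2's payoffs gives −5q + 5 = 14q − 2 ⇒ q = 7/19.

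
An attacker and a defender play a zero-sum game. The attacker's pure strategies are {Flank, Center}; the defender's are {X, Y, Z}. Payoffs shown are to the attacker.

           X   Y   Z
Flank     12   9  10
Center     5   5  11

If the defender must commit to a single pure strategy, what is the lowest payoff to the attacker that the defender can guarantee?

Column maxima: X → 12, Y → 9, Z → 11.
The smallest of these is 9.

9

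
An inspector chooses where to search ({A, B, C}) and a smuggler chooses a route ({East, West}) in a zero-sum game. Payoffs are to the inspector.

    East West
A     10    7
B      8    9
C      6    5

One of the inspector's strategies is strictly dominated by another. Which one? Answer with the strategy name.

C

A gives a strictly higher payoff than C against every column: 10 > 6, 7 > 5.
So C is strictly dominated and the inspector never plays it.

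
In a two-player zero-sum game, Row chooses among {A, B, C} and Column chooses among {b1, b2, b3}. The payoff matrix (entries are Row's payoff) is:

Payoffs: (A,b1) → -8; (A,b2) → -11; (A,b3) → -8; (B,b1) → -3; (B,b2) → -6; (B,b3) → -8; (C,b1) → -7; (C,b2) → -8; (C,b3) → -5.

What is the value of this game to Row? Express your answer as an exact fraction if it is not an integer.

-34/5

Row minima: A → -11, B → -8, C → -8; maximin = -8.
Column maxima: b1 → -3, b2 → -6, b3 → -5; minimax = -6.
-8 ≠ -6, so there is no saddle point; optimal play is mixed.
A is strictly dominated by C, so Row never plays it.
b1 is strictly dominated by b2 (it gives Row strictly more in every row), so Column never plays it.
On the remaining 2×2 (B, C vs b2, b3):
Let Row play B with probability p. Expected payoff against b2: (-6)p + (-8)(1−p) = 2p − 8; against b3: (-8)p + (-5)(1−p) = −3p − 5.
Setting these equal: 2p − 8 = −3p − 5 ⇒ 5p = 3 ⇒ p = 3/5, and the value is (2)·(3/5) − 8 = -34/5.
For Column: with q = P(b2), equating B's and C's payoffs gives 2q − 8 = −3q − 5 ⇒ q = 3/5.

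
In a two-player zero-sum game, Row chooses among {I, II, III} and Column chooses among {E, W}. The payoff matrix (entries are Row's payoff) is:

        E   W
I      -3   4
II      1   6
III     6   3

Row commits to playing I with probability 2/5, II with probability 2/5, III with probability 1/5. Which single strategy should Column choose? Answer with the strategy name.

E

If Column plays E, Row's expected payoff is (2/5)·(-3) + (2/5)·1 + (1/5)·6 = 2/5.
If Column plays W, Row's expected payoff is (2/5)·4 + (2/5)·6 + (1/5)·3 = 23/5.
Column minimizes Row's payoff; the smallest is 2/5, so the best response is E.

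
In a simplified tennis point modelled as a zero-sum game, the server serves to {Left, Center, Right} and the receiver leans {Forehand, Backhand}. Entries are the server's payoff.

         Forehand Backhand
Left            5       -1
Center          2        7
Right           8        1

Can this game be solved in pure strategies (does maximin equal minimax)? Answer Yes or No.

Row minima: Left → -1, Center → 2, Right → 1; maximin = 2.
Column maxima: Forehand → 8, Backhand → 7; minimax = 7.
2 ≠ 7, so no pure-strategy equilibrium exists.

No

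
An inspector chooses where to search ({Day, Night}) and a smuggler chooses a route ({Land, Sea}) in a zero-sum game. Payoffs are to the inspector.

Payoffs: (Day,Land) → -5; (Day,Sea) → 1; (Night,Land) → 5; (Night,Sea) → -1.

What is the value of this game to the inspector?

Row minima: Day → -5, Night → -1; maximin = -1.
Column maxima: Land → 5, Sea → 1; minimax = 1.
-1 ≠ 1, so there is no saddle point; optimal play is mixed.
Let the inspector play Day with probability p. Expected payoff against Land: (-5)p + 5(1−p) = −10p + 5; against Sea: 1p + (-1)(1−p) = 2p − 1.
Setting these equal: −10p + 5 = 2p − 1 ⇒ −12p = -6 ⇒ p = 1/2, and the value is (-10)·(1/2) + 5 = 0.
For the smuggler: with q = P(Land), equating Day's and Night's payoffs gives −6q + 1 = 6q − 1 ⇒ q = 1/6.

0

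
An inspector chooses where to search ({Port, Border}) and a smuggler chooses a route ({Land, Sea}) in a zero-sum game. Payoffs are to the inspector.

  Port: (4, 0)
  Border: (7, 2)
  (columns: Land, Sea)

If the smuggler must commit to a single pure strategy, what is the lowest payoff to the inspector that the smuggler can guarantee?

Column maxima: Land → 7, Sea → 2.
The smallest of these is 2.

2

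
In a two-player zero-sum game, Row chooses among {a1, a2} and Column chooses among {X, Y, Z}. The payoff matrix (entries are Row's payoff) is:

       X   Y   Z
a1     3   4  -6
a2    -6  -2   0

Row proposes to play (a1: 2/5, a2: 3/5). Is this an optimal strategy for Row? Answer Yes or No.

Against X this mix gives (2/5)·3 + (3/5)·(-6) = -12/5.
Against Y this mix gives (2/5)·4 + (3/5)·(-2) = 2/5.
Against Z this mix gives (2/5)·(-6) + (3/5)·0 = -12/5.
All of Column's active replies (X, Z) yield -12/5, and no column does worse for Row. The mix makes Column indifferent and guarantees -12/5, so it is optimal.

Yes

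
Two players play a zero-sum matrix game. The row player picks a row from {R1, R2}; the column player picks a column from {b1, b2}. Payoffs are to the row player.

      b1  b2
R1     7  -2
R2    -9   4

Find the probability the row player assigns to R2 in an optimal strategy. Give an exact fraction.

Row minima: R1 → -2, R2 → -9; maximin = -2.
Column maxima: b1 → 7, b2 → 4; minimax = 4.
-2 ≠ 4, so there is no saddle point; optimal play is mixed.
Let the row player play R1 with probability p. Expected payoff against b1: 7p + (-9)(1−p) = 16p − 9; against b2: (-2)p + 4(1−p) = −6p + 4.
Setting these equal: 16p − 9 = −6p + 4 ⇒ 22p = 13 ⇒ p = 13/22, and the value is (16)·(13/22) − 9 = 5/11.
For the column player: with q = P(b1), equating R1's and R2's payoffs gives 9q − 2 = −13q + 4 ⇒ q = 3/11.

9/22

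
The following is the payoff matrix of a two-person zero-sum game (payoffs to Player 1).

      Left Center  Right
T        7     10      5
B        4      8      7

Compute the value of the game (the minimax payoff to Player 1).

Row minima: T → 5, B → 4; maximin = 5.
Column maxima: Left → 7, Center → 10, Right → 7; minimax = 7.
5 ≠ 7, so there is no saddle point; optimal play is mixed.
Center is strictly dominated by Left (it gives Player 1 strictly more in every row), so Player 2 never plays it.
On the remaining 2×2 (T, B vs Left, Right):
Let Player 1 play T with probability p. Expected payoff against Left: 7p + 4(1−p) = 3p + 4; against Right: 5p + 7(1−p) = −2p + 7.
Setting these equal: 3p + 4 = −2p + 7 ⇒ 5p = 3 ⇒ p = 3/5, and the value is (3)·(3/5) + 4 = 29/5.
For Player 2: with q = P(Left), equating T's and B's payoffs gives 2q + 5 = −3q + 7 ⇒ q = 2/5.

29/5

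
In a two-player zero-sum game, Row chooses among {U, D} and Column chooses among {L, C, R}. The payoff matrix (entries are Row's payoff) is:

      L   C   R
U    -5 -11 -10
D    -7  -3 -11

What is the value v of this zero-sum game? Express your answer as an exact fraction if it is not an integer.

Row minima: U → -11, D → -11; maximin = -11.
Column maxima: L → -5, C → -3, R → -10; minimax = -10.
-11 ≠ -10, so there is no saddle point; optimal play is mixed.
L is strictly dominated by R (it gives Row strictly more in every row), so Column never plays it.
On the remaining 2×2 (U, D vs C, R):
Let Row play U with probability p. Expected payoff against C: (-11)p + (-3)(1−p) = −8p − 3; against R: (-10)p + (-11)(1−p) = p − 11.
Setting these equal: −8p − 3 = p − 11 ⇒ −9p = -8 ⇒ p = 8/9, and the value is (-8)·(8/9) − 3 = -91/9.
For Column: with q = P(C), equating U's and D's payoffs gives −q − 10 = 8q − 11 ⇒ q = 1/9.

-91/9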